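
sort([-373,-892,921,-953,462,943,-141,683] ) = [-953,-892,-373,-141,462,683,921,943] 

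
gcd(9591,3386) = 1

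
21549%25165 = 21549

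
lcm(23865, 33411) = 167055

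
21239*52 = 1104428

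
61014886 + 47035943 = 108050829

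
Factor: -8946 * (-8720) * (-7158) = -1 * 2^6 * 3^3 * 5^1 * 7^1 * 71^1 * 109^1 * 1193^1 = -558389280960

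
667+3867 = 4534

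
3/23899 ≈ 0.000126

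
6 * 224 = 1344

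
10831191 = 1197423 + 9633768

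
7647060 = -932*(-8205)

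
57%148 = 57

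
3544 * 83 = 294152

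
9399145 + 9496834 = 18895979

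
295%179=116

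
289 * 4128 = 1192992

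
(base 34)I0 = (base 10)612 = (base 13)381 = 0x264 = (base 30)KC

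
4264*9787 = 41731768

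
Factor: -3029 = -1*13^1*233^1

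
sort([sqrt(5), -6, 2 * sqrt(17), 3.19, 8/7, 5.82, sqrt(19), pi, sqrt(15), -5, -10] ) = [-10, -6, -5, 8/7, sqrt(5), pi, 3.19, sqrt(15), sqrt(19), 5.82, 2 * sqrt(17)] 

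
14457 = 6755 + 7702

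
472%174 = 124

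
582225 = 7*83175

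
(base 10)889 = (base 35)pe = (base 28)13l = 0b1101111001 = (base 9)1187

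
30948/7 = 4421 + 1/7 ≈ 4421.14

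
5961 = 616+5345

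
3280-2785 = 495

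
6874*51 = 350574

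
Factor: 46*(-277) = -1*2^1*23^1*277^1 = -12742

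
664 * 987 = 655368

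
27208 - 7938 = 19270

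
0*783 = 0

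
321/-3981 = -107/1327≈-0.0806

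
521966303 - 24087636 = 497878667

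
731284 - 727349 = 3935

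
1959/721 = 2 + 517/721 ≈ 2.72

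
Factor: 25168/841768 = 2^1 * 11^2 * 13^1 * 43^(-1) * 2447^(-1) = 3146/105221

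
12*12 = 144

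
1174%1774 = 1174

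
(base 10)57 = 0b111001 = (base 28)21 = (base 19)30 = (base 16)39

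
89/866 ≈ 0.103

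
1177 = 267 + 910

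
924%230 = 4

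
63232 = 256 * 247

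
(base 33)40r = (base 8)10437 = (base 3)20000100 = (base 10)4383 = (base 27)609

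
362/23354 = 181/11677 ≈ 0.0155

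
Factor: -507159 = -1*3^2*37^1*1523^1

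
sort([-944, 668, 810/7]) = [-944, 810/7, 668]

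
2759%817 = 308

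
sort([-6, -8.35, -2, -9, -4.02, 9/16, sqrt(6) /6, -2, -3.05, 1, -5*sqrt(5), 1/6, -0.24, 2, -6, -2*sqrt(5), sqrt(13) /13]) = [-5*sqrt(5), -9, -8.35, -6, -6, -2*sqrt(5), -4.02, -3.05, -2, -2, -0.24, 1/6, sqrt(13) /13, sqrt(6) /6, 9/16, 1, 2]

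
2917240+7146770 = 10064010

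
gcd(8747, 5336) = 1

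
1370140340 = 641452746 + 728687594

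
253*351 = 88803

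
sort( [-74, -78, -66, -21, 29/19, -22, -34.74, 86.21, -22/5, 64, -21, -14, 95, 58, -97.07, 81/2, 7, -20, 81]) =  [-97.07, -78, -74, -66, -34.74, -22, -21, -21, -20, -14, -22/5, 29/19, 7, 81/2, 58, 64, 81, 86.21, 95]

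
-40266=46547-86813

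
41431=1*41431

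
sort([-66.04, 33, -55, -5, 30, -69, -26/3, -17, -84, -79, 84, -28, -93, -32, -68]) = [-93, -84, -79, -69, -68, -66.04, -55, -32, -28, -17, -26/3, -5, 30, 33, 84]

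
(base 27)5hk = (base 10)4124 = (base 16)101c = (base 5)112444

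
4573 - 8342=-3769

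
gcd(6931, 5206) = 1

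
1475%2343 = 1475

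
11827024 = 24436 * 484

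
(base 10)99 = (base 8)143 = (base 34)2v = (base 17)5e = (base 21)4f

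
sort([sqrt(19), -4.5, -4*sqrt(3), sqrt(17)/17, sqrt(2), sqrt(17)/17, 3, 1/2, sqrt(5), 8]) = [-4*sqrt(3), -4.5, sqrt(17)/17, sqrt(17)/17, 1/2, sqrt(2), sqrt(5), 3, sqrt(19), 8]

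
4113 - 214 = 3899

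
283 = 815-532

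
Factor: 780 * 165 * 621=2^2 * 3^5 * 5^2 * 11^1 * 13^1 * 23^1=79922700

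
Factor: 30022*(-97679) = -1*2^1*17^1*19^1*53^1*97^1*883^1 = -2932518938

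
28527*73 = 2082471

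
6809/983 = 6 + 911/983 ≈ 6.93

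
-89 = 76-165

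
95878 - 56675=39203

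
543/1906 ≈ 0.285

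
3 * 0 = 0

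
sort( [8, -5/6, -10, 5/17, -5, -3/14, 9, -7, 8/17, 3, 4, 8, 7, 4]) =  [-10, -7, -5, -5/6, -3/14, 5/17, 8/17, 3, 4, 4, 7, 8, 8, 9]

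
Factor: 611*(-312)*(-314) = 2^4*3^1*13^2*47^1*157^1 = 59858448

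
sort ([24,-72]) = [-72,24]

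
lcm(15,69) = 345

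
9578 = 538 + 9040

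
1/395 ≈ 0.00253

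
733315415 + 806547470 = 1539862885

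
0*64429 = 0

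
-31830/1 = -31830 = -31830.00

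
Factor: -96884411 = -1 * 13^1 * 17^1 * 438391^1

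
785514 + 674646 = 1460160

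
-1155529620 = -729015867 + -426513753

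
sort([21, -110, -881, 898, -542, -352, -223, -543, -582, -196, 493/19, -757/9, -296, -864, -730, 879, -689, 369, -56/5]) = [-881, -864, -730, -689, -582, -543, -542, -352, -296, -223, -196, -110, -757/9, -56/5, 21, 493/19, 369, 879, 898]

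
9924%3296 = 36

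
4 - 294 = -290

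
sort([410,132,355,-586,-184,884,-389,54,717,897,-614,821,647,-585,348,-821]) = [-821,-614,-586,-585,-389,-184,54,132,348,355,410,647,717,821,884,897]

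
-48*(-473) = 22704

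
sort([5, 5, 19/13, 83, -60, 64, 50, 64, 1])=[-60, 1, 19/13, 5, 5, 50, 64, 64, 83]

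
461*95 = 43795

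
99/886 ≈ 0.112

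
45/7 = 6 + 3/7 ≈ 6.43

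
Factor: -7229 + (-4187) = -1*2^3*1427^1 = -11416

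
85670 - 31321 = 54349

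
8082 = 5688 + 2394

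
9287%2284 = 151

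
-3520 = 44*(-80)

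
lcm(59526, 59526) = 59526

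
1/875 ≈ 0.00114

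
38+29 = 67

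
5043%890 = 593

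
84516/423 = 28172/141 ≈ 199.80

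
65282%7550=4882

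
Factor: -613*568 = -1*2^3*71^1*613^1 = -348184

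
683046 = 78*8757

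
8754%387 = 240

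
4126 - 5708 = -1582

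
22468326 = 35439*634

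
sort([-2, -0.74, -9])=[-9, -2, -0.74]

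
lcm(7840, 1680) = 23520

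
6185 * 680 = 4205800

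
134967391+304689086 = 439656477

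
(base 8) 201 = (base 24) 59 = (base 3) 11210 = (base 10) 129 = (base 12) a9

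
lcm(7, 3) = 21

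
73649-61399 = 12250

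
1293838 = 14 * 92417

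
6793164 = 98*69318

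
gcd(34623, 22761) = 9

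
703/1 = 703 = 703.00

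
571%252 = 67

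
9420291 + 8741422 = 18161713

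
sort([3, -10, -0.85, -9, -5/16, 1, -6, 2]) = [-10, -9, -6, -0.85, -5/16, 1, 2, 3]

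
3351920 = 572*5860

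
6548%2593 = 1362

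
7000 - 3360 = 3640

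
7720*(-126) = -972720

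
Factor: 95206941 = 3^3*3526183^1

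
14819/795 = 18+509/795 ≈ 18.64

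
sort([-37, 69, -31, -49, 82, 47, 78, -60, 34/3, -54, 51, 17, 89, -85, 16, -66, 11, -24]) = [-85, -66, -60, -54, -49, -37, -31, -24, 11, 34/3, 16, 17, 47, 51, 69, 78, 82, 89]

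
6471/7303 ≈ 0.886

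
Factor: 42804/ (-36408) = -1*2^ (-1)*3^1*29^1*37^ (-1) = -87/74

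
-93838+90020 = -3818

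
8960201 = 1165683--7794518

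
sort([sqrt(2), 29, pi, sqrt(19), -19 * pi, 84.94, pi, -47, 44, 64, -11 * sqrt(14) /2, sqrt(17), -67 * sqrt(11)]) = [-67 * sqrt(11), -19 * pi, -47, -11 * sqrt(14) /2, sqrt(2), pi, pi, sqrt(17), sqrt(19), 29, 44, 64, 84.94]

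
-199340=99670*(-2)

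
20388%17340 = 3048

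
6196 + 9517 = 15713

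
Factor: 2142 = 2^1 * 3^2 * 7^1 * 17^1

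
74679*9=672111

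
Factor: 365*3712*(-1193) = -1*2^7*5^1*29^1*73^1*1193^1 = -1616371840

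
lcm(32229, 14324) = 128916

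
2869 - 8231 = -5362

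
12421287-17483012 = -5061725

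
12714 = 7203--5511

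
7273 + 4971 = 12244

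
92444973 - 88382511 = 4062462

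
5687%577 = 494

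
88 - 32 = 56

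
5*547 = 2735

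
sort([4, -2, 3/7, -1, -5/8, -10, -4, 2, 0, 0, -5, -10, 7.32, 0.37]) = [-10, -10, -5, -4, -2, -1, -5/8, 0, 0, 0.37, 3/7, 2, 4, 7.32]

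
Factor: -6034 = -1*2^1*7^1*431^1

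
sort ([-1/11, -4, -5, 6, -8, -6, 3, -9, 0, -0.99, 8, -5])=[-9, -8, -6, -5, -5, -4, -0.99, -1/11, 0, 3, 6, 8]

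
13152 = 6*2192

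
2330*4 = 9320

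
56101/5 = 11220 + 1/5 = 11220.20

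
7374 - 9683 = -2309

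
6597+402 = 6999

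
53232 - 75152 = -21920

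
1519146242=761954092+757192150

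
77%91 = 77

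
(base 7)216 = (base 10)111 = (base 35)36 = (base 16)6f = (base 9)133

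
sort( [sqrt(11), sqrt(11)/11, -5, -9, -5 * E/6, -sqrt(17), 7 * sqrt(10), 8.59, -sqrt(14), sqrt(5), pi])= [-9, -5, -sqrt(17), -sqrt(14), -5 * E/6, sqrt(11)/11, sqrt(5), pi, sqrt(11), 8.59, 7 * sqrt(10)]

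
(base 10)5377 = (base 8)12401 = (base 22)b29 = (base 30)5t7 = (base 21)c41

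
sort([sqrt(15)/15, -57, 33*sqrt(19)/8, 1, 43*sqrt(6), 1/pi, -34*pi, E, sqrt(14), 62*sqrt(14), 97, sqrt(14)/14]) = [-34*pi, -57, sqrt(15)/15, sqrt(14)/14, 1/pi, 1, E, sqrt(14), 33*sqrt(19)/8, 97, 43*sqrt(6), 62*sqrt(14)]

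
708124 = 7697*92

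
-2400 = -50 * 48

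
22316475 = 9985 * 2235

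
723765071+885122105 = 1608887176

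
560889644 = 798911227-238021583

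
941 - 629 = 312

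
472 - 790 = -318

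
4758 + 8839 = 13597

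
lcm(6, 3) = 6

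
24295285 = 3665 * 6629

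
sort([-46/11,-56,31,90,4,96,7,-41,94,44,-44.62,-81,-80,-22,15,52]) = [-81,-80,-56,-44.62,-41,-22,-46/11,4,7,15,31,44,52,90,94,96]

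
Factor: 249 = 3^1*83^1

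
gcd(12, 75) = 3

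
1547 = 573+974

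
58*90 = 5220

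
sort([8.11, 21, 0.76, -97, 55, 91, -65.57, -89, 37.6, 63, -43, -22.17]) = [-97, -89, -65.57, -43, -22.17, 0.76, 8.11, 21, 37.6, 55, 63, 91]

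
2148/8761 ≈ 0.245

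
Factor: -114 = -1 * 2^1 * 3^1 * 19^1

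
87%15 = 12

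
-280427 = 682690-963117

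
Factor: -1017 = -1*3^2*113^1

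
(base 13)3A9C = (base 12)4A4A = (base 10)8410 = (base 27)BED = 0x20DA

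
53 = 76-23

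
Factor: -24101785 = -1*5^1*19^1*253703^1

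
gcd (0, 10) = 10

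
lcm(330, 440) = 1320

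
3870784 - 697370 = 3173414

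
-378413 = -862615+484202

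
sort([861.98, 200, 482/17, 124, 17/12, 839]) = [17/12, 482/17, 124, 200, 839, 861.98]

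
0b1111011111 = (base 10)991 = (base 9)1321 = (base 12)6a7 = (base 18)311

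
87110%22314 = 20168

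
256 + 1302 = 1558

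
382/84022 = 191/42011 ≈ 0.00455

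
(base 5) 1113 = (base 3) 12212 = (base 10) 158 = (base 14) b4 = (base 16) 9e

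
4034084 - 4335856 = -301772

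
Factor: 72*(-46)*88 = -1*2^7*3^2*11^1*23^1 = -291456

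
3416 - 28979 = -25563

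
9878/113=87+47/113 ≈ 87.42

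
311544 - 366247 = -54703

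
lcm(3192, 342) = 9576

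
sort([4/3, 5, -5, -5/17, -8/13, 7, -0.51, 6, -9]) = [-9, -5, -8/13, -0.51, -5/17, 4/3, 5, 6, 7]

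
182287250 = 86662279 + 95624971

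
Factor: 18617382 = 2^1 * 3^2 * 7^1 * 139^1 * 1063^1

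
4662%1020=582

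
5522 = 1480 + 4042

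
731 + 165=896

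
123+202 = 325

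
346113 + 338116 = 684229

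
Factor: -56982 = -1 * 2^1 * 3^1 * 9497^1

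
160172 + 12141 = 172313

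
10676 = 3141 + 7535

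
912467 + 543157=1455624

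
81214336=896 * 90641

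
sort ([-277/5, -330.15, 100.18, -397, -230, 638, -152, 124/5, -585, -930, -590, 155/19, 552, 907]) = [-930, -590, -585, -397, -330.15, -230, -152, -277/5, 155/19, 124/5, 100.18, 552, 638, 907]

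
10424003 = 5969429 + 4454574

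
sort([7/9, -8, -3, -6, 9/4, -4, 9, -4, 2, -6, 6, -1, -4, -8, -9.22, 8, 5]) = [-9.22, -8, -8, -6, -6, -4, -4, -4, -3, -1, 7/9, 2, 9/4, 5, 6, 8, 9]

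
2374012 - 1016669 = 1357343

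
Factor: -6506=-1*2^1*3253^1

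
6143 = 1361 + 4782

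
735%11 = 9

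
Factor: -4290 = -1*2^1*3^1*5^1*11^1*13^1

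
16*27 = 432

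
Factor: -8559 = -1*3^3*317^1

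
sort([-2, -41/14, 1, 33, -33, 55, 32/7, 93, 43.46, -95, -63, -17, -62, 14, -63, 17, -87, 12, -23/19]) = [-95, -87, -63, -63, -62, -33, -17, -41/14, -2, -23/19, 1, 32/7, 12, 14, 17, 33, 43.46, 55, 93]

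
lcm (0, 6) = 0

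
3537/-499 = -7 - 44/499≈-7.09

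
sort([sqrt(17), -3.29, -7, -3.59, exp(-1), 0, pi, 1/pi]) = [-7, -3.59, -3.29, 0, 1/pi, exp(-1), pi, sqrt(17)]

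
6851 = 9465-2614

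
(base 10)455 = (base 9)555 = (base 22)kf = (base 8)707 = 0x1c7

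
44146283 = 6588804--37557479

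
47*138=6486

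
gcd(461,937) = 1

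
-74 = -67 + -7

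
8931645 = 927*9635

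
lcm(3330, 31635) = 63270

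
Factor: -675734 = -1 * 2^1 * 337867^1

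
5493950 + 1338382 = 6832332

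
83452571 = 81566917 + 1885654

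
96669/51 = 1895+8/17 ≈ 1895.47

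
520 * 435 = 226200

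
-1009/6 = -168 - 1/6 ≈ -168.17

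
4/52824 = 1/13206 ≈ 0.0000757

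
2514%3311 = 2514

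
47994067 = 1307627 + 46686440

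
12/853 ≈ 0.0141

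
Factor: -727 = -1*727^1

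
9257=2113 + 7144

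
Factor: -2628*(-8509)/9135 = 2^2*5^(-1)*7^(-1)*29^(-1)*67^1*73^1*127^1 = 2484628/1015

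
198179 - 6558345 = -6360166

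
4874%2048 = 778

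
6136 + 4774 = 10910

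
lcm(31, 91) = 2821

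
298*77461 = 23083378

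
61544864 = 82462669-20917805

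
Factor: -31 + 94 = 3^2*7^1 = 63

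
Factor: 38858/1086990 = 3^ (-1) * 5^ (-1) * 19^ (-1) * 1907^ (-1) * 19429^1 = 19429/543495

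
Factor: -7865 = -1 * 5^1 * 11^2 * 13^1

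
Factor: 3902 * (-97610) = -1 * 2^2 * 5^1 * 43^1 * 227^1 * 1951^1 = -380874220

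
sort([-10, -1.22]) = [-10, -1.22]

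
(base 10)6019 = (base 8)13603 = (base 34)571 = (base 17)13e1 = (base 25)9fj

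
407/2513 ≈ 0.162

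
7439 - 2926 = 4513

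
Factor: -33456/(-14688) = 2^(-1)*3^(-2)*41^1 = 41/18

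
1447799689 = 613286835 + 834512854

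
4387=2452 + 1935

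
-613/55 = -11 - 8/55 ≈ -11.15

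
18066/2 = 9033 = 9033.00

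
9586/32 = 299+9/16 ≈ 299.56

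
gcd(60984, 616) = 616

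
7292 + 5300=12592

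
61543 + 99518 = 161061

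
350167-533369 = -183202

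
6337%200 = 137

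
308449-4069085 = -3760636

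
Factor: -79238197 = -1 * 23^1 * 137^1 * 25147^1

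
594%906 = 594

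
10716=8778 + 1938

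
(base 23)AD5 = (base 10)5594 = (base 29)6IQ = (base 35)4JT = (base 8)12732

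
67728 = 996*68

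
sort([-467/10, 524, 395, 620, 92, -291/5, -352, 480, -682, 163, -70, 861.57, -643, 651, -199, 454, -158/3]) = [-682, -643, -352, -199, -70, -291/5, -158/3, -467/10, 92, 163, 395, 454, 480, 524, 620, 651, 861.57]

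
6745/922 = 7+291/922 ≈ 7.32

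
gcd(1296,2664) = 72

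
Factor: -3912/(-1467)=2^3 * 3^(-1)=8/3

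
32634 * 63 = 2055942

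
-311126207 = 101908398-413034605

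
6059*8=48472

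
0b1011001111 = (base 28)pj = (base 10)719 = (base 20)1fj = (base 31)n6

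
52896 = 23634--29262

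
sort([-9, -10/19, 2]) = [-9, -10/19, 2]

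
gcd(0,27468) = 27468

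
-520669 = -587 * 887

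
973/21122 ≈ 0.0461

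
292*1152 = 336384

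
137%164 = 137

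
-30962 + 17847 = -13115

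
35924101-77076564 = -41152463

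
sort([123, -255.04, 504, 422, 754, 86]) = [-255.04, 86, 123, 422, 504, 754]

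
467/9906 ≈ 0.0471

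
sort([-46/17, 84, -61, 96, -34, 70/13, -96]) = [-96, -61, -34, -46/17, 70/13, 84, 96]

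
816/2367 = 272/789 ≈ 0.345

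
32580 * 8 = 260640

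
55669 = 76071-20402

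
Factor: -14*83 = -1*2^1*7^1*83^1 = -1162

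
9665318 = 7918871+1746447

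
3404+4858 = 8262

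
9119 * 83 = 756877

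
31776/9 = 3530+2/3 ≈ 3530.67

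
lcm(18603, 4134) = 37206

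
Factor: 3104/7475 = 2^5*5^(-2)*13^(-1)*23^(-1)*97^1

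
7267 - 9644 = -2377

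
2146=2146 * 1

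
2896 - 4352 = -1456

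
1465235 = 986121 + 479114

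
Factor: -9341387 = -1*11^1*849217^1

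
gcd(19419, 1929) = 3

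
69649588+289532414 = 359182002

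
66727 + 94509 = 161236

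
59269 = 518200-458931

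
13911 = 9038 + 4873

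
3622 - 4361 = -739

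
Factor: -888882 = -1 * 2^1 * 3^1 * 148147^1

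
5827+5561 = 11388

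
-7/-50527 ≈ 0.000139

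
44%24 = 20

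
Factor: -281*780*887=-1*2^2*3^1*5^1*13^1*281^1*887^1=-194412660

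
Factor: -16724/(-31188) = 3^(-1) * 23^(-1) * 37^1 = 37/69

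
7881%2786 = 2309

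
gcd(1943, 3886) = 1943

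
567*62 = 35154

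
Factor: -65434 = -1*2^1*32717^1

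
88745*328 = 29108360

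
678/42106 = 339/21053 ≈ 0.0161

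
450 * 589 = 265050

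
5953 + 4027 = 9980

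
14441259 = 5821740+8619519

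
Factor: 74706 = 2^1*3^1*12451^1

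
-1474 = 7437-8911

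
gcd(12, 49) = 1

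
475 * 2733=1298175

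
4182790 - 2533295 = 1649495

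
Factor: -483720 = -1*2^3*3^1*5^1*29^1*139^1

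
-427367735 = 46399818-473767553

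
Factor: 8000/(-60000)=-1*2^1*3^(-1)*5^(-1)=-2/15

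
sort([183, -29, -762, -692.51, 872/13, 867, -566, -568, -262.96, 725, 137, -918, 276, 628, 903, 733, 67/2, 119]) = [-918, -762, -692.51, -568, -566, -262.96, -29, 67/2, 872/13, 119, 137, 183, 276, 628, 725, 733, 867, 903]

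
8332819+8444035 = 16776854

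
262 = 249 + 13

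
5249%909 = 704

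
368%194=174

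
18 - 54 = -36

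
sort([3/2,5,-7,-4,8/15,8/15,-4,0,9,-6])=[-7,-6,-4,-4,0,8/15,8/15,3/2,5,9]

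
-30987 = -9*3443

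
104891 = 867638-762747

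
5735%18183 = 5735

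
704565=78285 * 9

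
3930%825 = 630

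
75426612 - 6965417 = 68461195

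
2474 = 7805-5331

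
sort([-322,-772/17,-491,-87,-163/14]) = [-491,-322,-87,-772/17,-163/14]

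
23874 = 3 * 7958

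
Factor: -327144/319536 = -1 * 2^(-1) * 3^(-1) * 7^(-1) * 43^1 = -43/42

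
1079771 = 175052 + 904719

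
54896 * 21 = 1152816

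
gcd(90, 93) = 3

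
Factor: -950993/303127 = -1*11^(-1)*17^(-1)*1621^(-1)*950993^1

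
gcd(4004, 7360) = 4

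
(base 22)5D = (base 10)123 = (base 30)43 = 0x7B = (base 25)4N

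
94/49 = 1 + 45/49 ≈ 1.92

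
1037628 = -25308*(-41)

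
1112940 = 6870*162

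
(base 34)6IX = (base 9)11353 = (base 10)7581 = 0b1110110011101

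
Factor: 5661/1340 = 2^(-2)*3^2*5^(-1)*17^1*37^1*67^(-1)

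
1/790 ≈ 0.00127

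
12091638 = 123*98306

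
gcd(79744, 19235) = 1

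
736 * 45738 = 33663168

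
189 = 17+172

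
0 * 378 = 0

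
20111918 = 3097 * 6494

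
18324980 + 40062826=58387806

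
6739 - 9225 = -2486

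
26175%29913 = 26175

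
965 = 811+154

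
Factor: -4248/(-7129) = 2^3*3^2*59^1*7129^(-1)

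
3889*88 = 342232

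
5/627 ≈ 0.00797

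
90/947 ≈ 0.0950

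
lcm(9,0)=0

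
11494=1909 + 9585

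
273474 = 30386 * 9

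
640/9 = 71 + 1/9 ≈ 71.11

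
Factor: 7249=11^1*659^1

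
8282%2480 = 842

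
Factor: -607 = -1 * 607^1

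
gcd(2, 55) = 1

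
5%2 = 1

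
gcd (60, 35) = 5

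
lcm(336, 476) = 5712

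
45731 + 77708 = 123439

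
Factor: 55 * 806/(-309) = -1 * 2^1 * 3^(-1) * 5^1 * 11^1 * 13^1 * 31^1 * 103^(-1) = -44330/309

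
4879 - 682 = 4197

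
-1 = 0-1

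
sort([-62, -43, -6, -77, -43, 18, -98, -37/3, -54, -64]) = [-98, -77, -64, -62, -54, -43, -43, -37/3, -6, 18]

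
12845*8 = 102760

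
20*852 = 17040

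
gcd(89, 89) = 89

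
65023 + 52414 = 117437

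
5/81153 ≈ 0.0000616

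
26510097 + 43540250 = 70050347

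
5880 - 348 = 5532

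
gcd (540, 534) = 6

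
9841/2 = 4920 + 1/2 = 4920.50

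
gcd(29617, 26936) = 7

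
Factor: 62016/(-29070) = -1 * 2^5 * 3^(-1) * 5^(-1) = -32/15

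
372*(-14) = -5208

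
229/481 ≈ 0.476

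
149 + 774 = 923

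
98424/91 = 1081 + 53/91 ≈ 1081.58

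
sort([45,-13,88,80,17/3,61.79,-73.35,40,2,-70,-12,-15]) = [-73.35,-70,-15,-13,-12,2,17/3,40,45,61.79,80,88]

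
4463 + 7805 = 12268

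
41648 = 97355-55707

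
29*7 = 203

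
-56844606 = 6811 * (-8346)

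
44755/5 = 8951 = 8951.00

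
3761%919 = 85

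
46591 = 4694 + 41897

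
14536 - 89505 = -74969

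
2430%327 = 141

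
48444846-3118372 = 45326474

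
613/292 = 2 + 29/292 ≈ 2.10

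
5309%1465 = 914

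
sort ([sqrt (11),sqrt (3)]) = [sqrt (3),sqrt (11)]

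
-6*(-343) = 2058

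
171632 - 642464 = -470832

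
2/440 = 1/220 ≈ 0.00455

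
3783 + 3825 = 7608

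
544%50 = 44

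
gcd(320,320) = 320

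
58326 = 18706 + 39620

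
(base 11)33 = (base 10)36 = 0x24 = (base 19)1h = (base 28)18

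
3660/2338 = 1 + 661/1169 ≈ 1.57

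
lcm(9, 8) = 72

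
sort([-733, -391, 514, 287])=[-733, -391, 287, 514]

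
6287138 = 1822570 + 4464568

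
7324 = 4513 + 2811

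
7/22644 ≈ 0.000309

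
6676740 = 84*79485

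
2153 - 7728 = -5575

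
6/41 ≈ 0.146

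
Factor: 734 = 2^1*367^1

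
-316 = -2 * 158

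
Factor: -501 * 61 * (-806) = 2^1 * 3^1 * 13^1 * 31^1 * 61^1 * 167^1 = 24632166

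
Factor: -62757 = -1 * 3^2 * 19^1 * 367^1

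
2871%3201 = 2871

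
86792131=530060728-443268597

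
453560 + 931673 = 1385233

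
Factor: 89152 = 2^6*7^1*199^1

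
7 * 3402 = 23814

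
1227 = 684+543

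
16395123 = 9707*1689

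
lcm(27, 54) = 54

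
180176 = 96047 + 84129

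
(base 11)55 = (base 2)111100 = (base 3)2020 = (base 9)66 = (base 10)60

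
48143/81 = 594 + 29/81 ≈ 594.36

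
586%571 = 15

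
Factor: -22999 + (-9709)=-1 * 2^2 * 13^1 * 17^1 * 37^1=-32708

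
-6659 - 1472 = -8131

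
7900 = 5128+2772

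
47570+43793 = 91363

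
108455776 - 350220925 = -241765149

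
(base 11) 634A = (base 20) 1103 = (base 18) 17GF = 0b10000011010011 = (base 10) 8403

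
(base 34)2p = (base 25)3i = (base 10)93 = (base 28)39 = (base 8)135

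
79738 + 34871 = 114609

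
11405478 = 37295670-25890192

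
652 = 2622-1970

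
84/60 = 7/5 = 1.40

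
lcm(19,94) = 1786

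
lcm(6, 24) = 24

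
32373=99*327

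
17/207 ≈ 0.0821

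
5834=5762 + 72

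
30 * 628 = 18840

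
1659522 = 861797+797725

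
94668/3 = 31556 = 31556.00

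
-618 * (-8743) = 5403174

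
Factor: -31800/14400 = -1*2^(-3)*3^(-1)*53^1 = -53/24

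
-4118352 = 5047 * (-816)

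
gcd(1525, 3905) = 5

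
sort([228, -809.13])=[-809.13, 228]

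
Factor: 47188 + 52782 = 2^1*5^1*13^1*769^1 = 99970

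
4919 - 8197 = -3278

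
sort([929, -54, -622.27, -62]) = [-622.27, -62, -54, 929]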